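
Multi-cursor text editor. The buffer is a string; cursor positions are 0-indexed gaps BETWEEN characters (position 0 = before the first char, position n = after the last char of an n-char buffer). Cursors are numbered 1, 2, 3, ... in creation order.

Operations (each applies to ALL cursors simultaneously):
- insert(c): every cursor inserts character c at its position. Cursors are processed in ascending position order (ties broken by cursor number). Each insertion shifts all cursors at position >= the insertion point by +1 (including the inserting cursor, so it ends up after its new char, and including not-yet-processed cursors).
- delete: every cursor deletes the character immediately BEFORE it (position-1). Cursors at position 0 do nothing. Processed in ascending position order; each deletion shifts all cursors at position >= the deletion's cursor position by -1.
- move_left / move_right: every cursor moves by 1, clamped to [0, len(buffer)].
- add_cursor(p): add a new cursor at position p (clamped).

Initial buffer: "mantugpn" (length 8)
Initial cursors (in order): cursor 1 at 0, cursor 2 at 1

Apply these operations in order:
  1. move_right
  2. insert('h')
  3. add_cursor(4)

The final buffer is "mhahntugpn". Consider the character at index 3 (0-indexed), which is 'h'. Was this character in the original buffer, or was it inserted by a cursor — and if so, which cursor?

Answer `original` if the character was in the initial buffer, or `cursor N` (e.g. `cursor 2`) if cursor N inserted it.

After op 1 (move_right): buffer="mantugpn" (len 8), cursors c1@1 c2@2, authorship ........
After op 2 (insert('h')): buffer="mhahntugpn" (len 10), cursors c1@2 c2@4, authorship .1.2......
After op 3 (add_cursor(4)): buffer="mhahntugpn" (len 10), cursors c1@2 c2@4 c3@4, authorship .1.2......
Authorship (.=original, N=cursor N): . 1 . 2 . . . . . .
Index 3: author = 2

Answer: cursor 2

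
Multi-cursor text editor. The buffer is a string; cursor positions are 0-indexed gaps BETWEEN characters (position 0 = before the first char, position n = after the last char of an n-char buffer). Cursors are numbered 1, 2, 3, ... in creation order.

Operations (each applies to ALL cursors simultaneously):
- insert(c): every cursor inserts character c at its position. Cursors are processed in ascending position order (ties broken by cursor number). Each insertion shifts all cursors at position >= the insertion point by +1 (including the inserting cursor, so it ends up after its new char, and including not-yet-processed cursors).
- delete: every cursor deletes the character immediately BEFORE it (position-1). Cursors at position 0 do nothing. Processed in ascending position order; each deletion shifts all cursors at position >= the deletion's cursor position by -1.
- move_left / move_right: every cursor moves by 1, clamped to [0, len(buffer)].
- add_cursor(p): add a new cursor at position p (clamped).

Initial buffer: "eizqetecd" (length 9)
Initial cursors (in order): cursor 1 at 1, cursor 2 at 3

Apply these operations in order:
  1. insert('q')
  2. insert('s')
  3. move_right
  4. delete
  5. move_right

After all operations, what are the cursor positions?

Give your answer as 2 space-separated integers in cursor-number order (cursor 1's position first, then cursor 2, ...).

After op 1 (insert('q')): buffer="eqizqqetecd" (len 11), cursors c1@2 c2@5, authorship .1..2......
After op 2 (insert('s')): buffer="eqsizqsqetecd" (len 13), cursors c1@3 c2@7, authorship .11..22......
After op 3 (move_right): buffer="eqsizqsqetecd" (len 13), cursors c1@4 c2@8, authorship .11..22......
After op 4 (delete): buffer="eqszqsetecd" (len 11), cursors c1@3 c2@6, authorship .11.22.....
After op 5 (move_right): buffer="eqszqsetecd" (len 11), cursors c1@4 c2@7, authorship .11.22.....

Answer: 4 7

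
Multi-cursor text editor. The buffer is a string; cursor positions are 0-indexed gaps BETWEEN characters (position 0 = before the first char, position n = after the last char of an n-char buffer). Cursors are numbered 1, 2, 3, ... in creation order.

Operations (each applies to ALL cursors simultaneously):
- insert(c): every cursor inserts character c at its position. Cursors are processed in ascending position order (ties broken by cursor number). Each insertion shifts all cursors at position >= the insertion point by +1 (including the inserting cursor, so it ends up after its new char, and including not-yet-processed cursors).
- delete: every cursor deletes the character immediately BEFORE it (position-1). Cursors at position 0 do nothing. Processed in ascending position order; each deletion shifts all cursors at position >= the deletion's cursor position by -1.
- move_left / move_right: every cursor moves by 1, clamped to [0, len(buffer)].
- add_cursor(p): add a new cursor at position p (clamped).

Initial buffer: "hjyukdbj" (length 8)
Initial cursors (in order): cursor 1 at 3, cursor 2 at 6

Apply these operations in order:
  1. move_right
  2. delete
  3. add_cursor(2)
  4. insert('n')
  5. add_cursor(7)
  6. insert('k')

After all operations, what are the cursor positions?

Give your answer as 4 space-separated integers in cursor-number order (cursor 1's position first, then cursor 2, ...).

After op 1 (move_right): buffer="hjyukdbj" (len 8), cursors c1@4 c2@7, authorship ........
After op 2 (delete): buffer="hjykdj" (len 6), cursors c1@3 c2@5, authorship ......
After op 3 (add_cursor(2)): buffer="hjykdj" (len 6), cursors c3@2 c1@3 c2@5, authorship ......
After op 4 (insert('n')): buffer="hjnynkdnj" (len 9), cursors c3@3 c1@5 c2@8, authorship ..3.1..2.
After op 5 (add_cursor(7)): buffer="hjnynkdnj" (len 9), cursors c3@3 c1@5 c4@7 c2@8, authorship ..3.1..2.
After op 6 (insert('k')): buffer="hjnkynkkdknkj" (len 13), cursors c3@4 c1@7 c4@10 c2@12, authorship ..33.11..422.

Answer: 7 12 4 10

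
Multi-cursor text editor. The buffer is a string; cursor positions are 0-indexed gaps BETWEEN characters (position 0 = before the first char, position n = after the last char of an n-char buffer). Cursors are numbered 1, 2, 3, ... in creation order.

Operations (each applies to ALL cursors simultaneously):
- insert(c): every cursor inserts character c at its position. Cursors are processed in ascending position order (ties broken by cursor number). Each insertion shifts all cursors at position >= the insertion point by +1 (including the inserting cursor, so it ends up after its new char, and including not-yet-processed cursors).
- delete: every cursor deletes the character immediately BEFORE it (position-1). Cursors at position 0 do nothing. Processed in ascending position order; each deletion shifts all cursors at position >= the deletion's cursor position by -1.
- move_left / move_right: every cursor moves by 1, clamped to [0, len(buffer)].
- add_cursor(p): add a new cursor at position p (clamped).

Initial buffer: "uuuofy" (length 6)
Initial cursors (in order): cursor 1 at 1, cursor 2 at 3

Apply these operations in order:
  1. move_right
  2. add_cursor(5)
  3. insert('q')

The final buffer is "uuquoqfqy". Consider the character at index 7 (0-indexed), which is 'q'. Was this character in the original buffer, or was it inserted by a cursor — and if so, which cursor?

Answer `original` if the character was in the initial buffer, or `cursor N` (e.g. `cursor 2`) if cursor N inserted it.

Answer: cursor 3

Derivation:
After op 1 (move_right): buffer="uuuofy" (len 6), cursors c1@2 c2@4, authorship ......
After op 2 (add_cursor(5)): buffer="uuuofy" (len 6), cursors c1@2 c2@4 c3@5, authorship ......
After op 3 (insert('q')): buffer="uuquoqfqy" (len 9), cursors c1@3 c2@6 c3@8, authorship ..1..2.3.
Authorship (.=original, N=cursor N): . . 1 . . 2 . 3 .
Index 7: author = 3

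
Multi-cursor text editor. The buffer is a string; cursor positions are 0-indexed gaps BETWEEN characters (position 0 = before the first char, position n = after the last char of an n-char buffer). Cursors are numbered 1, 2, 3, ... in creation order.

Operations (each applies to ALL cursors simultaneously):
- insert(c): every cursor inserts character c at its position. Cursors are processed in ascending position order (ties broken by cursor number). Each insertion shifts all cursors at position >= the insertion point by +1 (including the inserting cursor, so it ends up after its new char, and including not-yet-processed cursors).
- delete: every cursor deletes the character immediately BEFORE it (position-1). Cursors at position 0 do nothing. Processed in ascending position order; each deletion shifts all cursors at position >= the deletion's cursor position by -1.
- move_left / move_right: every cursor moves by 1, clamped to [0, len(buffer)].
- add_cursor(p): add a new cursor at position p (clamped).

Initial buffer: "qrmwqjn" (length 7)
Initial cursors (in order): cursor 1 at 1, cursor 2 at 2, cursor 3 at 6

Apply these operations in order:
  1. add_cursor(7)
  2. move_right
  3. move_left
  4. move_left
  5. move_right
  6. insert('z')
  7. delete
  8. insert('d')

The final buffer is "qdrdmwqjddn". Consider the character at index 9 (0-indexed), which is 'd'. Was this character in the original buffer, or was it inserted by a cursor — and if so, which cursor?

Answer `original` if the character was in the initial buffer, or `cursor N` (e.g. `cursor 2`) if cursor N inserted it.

Answer: cursor 4

Derivation:
After op 1 (add_cursor(7)): buffer="qrmwqjn" (len 7), cursors c1@1 c2@2 c3@6 c4@7, authorship .......
After op 2 (move_right): buffer="qrmwqjn" (len 7), cursors c1@2 c2@3 c3@7 c4@7, authorship .......
After op 3 (move_left): buffer="qrmwqjn" (len 7), cursors c1@1 c2@2 c3@6 c4@6, authorship .......
After op 4 (move_left): buffer="qrmwqjn" (len 7), cursors c1@0 c2@1 c3@5 c4@5, authorship .......
After op 5 (move_right): buffer="qrmwqjn" (len 7), cursors c1@1 c2@2 c3@6 c4@6, authorship .......
After op 6 (insert('z')): buffer="qzrzmwqjzzn" (len 11), cursors c1@2 c2@4 c3@10 c4@10, authorship .1.2....34.
After op 7 (delete): buffer="qrmwqjn" (len 7), cursors c1@1 c2@2 c3@6 c4@6, authorship .......
After op 8 (insert('d')): buffer="qdrdmwqjddn" (len 11), cursors c1@2 c2@4 c3@10 c4@10, authorship .1.2....34.
Authorship (.=original, N=cursor N): . 1 . 2 . . . . 3 4 .
Index 9: author = 4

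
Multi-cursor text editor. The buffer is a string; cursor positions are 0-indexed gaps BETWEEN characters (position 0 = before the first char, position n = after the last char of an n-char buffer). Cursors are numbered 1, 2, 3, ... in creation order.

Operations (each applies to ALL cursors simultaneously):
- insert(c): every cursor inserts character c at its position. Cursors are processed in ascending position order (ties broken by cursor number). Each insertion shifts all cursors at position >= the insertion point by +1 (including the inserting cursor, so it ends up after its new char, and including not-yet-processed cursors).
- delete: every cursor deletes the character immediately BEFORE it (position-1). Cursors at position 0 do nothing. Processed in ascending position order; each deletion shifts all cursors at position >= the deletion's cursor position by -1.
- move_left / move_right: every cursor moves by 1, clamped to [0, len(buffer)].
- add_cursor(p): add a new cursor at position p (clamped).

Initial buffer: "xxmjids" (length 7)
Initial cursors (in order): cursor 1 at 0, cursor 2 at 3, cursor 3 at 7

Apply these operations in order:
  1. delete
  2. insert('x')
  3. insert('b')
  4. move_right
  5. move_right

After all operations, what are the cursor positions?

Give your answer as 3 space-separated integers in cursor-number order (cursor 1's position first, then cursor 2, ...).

Answer: 4 8 11

Derivation:
After op 1 (delete): buffer="xxjid" (len 5), cursors c1@0 c2@2 c3@5, authorship .....
After op 2 (insert('x')): buffer="xxxxjidx" (len 8), cursors c1@1 c2@4 c3@8, authorship 1..2...3
After op 3 (insert('b')): buffer="xbxxxbjidxb" (len 11), cursors c1@2 c2@6 c3@11, authorship 11..22...33
After op 4 (move_right): buffer="xbxxxbjidxb" (len 11), cursors c1@3 c2@7 c3@11, authorship 11..22...33
After op 5 (move_right): buffer="xbxxxbjidxb" (len 11), cursors c1@4 c2@8 c3@11, authorship 11..22...33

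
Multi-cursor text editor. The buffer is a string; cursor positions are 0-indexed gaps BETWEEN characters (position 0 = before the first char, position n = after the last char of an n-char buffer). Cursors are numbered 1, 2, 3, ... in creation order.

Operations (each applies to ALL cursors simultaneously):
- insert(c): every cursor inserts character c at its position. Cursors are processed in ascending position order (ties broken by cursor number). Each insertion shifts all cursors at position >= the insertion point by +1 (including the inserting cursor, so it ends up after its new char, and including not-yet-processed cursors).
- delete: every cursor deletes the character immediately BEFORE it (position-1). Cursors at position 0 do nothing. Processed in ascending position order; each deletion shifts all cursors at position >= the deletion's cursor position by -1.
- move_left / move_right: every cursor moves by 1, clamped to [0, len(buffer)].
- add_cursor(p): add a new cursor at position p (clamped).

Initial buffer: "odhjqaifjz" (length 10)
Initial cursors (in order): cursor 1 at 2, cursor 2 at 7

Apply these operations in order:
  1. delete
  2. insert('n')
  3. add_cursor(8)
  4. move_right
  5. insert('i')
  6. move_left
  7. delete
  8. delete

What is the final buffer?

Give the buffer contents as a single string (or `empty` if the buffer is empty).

Answer: oijqaiz

Derivation:
After op 1 (delete): buffer="ohjqafjz" (len 8), cursors c1@1 c2@5, authorship ........
After op 2 (insert('n')): buffer="onhjqanfjz" (len 10), cursors c1@2 c2@7, authorship .1....2...
After op 3 (add_cursor(8)): buffer="onhjqanfjz" (len 10), cursors c1@2 c2@7 c3@8, authorship .1....2...
After op 4 (move_right): buffer="onhjqanfjz" (len 10), cursors c1@3 c2@8 c3@9, authorship .1....2...
After op 5 (insert('i')): buffer="onhijqanfijiz" (len 13), cursors c1@4 c2@10 c3@12, authorship .1.1...2.2.3.
After op 6 (move_left): buffer="onhijqanfijiz" (len 13), cursors c1@3 c2@9 c3@11, authorship .1.1...2.2.3.
After op 7 (delete): buffer="onijqaniiz" (len 10), cursors c1@2 c2@7 c3@8, authorship .11...223.
After op 8 (delete): buffer="oijqaiz" (len 7), cursors c1@1 c2@5 c3@5, authorship .1...3.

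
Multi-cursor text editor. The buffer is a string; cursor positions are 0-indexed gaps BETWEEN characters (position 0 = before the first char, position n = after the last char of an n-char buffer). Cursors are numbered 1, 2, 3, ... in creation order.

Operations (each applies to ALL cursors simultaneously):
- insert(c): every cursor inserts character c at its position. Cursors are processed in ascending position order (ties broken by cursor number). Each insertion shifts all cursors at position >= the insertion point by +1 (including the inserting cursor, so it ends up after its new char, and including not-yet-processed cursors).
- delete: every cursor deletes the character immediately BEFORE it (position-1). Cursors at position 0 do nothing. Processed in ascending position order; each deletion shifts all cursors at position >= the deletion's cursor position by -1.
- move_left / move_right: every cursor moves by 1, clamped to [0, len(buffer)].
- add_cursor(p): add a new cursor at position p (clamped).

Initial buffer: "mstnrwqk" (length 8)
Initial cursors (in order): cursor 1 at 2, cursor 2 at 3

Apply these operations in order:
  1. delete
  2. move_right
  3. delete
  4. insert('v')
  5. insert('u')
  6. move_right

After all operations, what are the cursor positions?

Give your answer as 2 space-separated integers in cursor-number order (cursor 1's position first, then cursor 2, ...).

After op 1 (delete): buffer="mnrwqk" (len 6), cursors c1@1 c2@1, authorship ......
After op 2 (move_right): buffer="mnrwqk" (len 6), cursors c1@2 c2@2, authorship ......
After op 3 (delete): buffer="rwqk" (len 4), cursors c1@0 c2@0, authorship ....
After op 4 (insert('v')): buffer="vvrwqk" (len 6), cursors c1@2 c2@2, authorship 12....
After op 5 (insert('u')): buffer="vvuurwqk" (len 8), cursors c1@4 c2@4, authorship 1212....
After op 6 (move_right): buffer="vvuurwqk" (len 8), cursors c1@5 c2@5, authorship 1212....

Answer: 5 5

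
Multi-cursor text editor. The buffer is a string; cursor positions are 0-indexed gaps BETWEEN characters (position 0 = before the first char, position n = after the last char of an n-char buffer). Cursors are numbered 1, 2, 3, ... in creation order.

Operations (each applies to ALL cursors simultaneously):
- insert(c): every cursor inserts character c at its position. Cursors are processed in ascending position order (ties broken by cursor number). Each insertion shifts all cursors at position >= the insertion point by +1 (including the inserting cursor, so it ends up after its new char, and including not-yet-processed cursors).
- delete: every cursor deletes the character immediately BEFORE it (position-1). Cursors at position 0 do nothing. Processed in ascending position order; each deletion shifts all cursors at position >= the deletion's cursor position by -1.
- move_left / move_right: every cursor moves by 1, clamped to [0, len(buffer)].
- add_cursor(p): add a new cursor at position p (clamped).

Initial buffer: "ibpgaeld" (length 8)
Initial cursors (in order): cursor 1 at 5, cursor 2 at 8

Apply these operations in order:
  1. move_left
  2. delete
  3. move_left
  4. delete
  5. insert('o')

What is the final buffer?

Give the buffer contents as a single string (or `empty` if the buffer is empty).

Answer: iopoed

Derivation:
After op 1 (move_left): buffer="ibpgaeld" (len 8), cursors c1@4 c2@7, authorship ........
After op 2 (delete): buffer="ibpaed" (len 6), cursors c1@3 c2@5, authorship ......
After op 3 (move_left): buffer="ibpaed" (len 6), cursors c1@2 c2@4, authorship ......
After op 4 (delete): buffer="iped" (len 4), cursors c1@1 c2@2, authorship ....
After op 5 (insert('o')): buffer="iopoed" (len 6), cursors c1@2 c2@4, authorship .1.2..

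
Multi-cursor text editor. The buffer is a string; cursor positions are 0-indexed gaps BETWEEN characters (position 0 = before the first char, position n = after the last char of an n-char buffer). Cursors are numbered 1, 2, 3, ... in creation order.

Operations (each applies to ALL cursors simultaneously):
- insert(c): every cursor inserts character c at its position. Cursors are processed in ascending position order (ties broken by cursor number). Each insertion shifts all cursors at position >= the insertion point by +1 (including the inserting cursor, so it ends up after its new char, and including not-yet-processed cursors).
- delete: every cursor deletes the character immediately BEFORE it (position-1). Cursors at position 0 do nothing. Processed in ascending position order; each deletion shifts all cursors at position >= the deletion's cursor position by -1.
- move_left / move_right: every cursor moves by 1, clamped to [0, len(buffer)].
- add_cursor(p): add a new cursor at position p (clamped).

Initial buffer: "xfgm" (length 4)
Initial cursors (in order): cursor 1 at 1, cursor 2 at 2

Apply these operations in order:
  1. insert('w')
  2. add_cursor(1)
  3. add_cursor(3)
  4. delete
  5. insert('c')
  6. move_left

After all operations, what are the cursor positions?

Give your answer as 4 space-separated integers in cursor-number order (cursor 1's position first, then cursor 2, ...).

Answer: 3 3 3 3

Derivation:
After op 1 (insert('w')): buffer="xwfwgm" (len 6), cursors c1@2 c2@4, authorship .1.2..
After op 2 (add_cursor(1)): buffer="xwfwgm" (len 6), cursors c3@1 c1@2 c2@4, authorship .1.2..
After op 3 (add_cursor(3)): buffer="xwfwgm" (len 6), cursors c3@1 c1@2 c4@3 c2@4, authorship .1.2..
After op 4 (delete): buffer="gm" (len 2), cursors c1@0 c2@0 c3@0 c4@0, authorship ..
After op 5 (insert('c')): buffer="ccccgm" (len 6), cursors c1@4 c2@4 c3@4 c4@4, authorship 1234..
After op 6 (move_left): buffer="ccccgm" (len 6), cursors c1@3 c2@3 c3@3 c4@3, authorship 1234..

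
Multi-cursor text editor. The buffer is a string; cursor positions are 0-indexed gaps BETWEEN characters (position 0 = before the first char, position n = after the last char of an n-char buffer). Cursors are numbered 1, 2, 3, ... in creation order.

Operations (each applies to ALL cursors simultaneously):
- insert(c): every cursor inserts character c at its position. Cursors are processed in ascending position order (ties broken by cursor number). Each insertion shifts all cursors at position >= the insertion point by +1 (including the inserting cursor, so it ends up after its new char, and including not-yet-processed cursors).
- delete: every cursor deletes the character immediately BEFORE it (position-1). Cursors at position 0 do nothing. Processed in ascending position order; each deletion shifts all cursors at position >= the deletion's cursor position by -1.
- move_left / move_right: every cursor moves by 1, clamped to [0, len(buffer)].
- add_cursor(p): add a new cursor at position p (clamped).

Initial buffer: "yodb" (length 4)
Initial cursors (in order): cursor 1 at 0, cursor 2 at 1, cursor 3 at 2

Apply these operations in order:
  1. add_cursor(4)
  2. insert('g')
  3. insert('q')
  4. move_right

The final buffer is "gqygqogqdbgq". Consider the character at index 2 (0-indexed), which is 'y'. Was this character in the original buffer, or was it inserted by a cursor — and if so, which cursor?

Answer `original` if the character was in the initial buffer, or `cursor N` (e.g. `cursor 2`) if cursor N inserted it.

Answer: original

Derivation:
After op 1 (add_cursor(4)): buffer="yodb" (len 4), cursors c1@0 c2@1 c3@2 c4@4, authorship ....
After op 2 (insert('g')): buffer="gygogdbg" (len 8), cursors c1@1 c2@3 c3@5 c4@8, authorship 1.2.3..4
After op 3 (insert('q')): buffer="gqygqogqdbgq" (len 12), cursors c1@2 c2@5 c3@8 c4@12, authorship 11.22.33..44
After op 4 (move_right): buffer="gqygqogqdbgq" (len 12), cursors c1@3 c2@6 c3@9 c4@12, authorship 11.22.33..44
Authorship (.=original, N=cursor N): 1 1 . 2 2 . 3 3 . . 4 4
Index 2: author = original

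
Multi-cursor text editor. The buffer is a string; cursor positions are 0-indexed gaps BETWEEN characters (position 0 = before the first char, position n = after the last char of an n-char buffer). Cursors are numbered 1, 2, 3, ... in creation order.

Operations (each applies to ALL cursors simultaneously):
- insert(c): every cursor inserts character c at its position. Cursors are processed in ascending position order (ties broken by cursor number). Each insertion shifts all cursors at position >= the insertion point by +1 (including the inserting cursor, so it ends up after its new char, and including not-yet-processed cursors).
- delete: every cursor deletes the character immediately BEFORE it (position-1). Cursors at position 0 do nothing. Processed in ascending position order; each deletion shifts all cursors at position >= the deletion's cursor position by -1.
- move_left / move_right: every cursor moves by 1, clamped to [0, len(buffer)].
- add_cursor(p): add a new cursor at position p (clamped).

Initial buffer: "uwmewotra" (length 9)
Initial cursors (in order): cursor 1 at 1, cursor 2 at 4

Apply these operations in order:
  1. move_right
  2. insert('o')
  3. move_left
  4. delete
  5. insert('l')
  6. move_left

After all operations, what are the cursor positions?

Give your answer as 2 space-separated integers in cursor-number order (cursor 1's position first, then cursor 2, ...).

After op 1 (move_right): buffer="uwmewotra" (len 9), cursors c1@2 c2@5, authorship .........
After op 2 (insert('o')): buffer="uwomewootra" (len 11), cursors c1@3 c2@7, authorship ..1...2....
After op 3 (move_left): buffer="uwomewootra" (len 11), cursors c1@2 c2@6, authorship ..1...2....
After op 4 (delete): buffer="uomeootra" (len 9), cursors c1@1 c2@4, authorship .1..2....
After op 5 (insert('l')): buffer="ulomelootra" (len 11), cursors c1@2 c2@6, authorship .11..22....
After op 6 (move_left): buffer="ulomelootra" (len 11), cursors c1@1 c2@5, authorship .11..22....

Answer: 1 5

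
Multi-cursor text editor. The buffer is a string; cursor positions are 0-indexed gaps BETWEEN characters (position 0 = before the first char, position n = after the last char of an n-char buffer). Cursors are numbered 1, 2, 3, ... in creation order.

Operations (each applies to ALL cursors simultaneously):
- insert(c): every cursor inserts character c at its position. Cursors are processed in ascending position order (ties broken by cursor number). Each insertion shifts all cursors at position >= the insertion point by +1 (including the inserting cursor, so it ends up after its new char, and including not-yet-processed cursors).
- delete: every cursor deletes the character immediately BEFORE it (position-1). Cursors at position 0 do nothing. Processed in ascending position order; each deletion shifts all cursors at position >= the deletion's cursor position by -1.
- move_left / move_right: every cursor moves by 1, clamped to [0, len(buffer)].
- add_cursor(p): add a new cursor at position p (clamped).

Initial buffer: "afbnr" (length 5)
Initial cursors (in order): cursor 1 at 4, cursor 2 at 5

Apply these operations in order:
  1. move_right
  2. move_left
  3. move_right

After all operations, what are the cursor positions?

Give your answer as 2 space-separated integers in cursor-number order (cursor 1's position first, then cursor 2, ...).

After op 1 (move_right): buffer="afbnr" (len 5), cursors c1@5 c2@5, authorship .....
After op 2 (move_left): buffer="afbnr" (len 5), cursors c1@4 c2@4, authorship .....
After op 3 (move_right): buffer="afbnr" (len 5), cursors c1@5 c2@5, authorship .....

Answer: 5 5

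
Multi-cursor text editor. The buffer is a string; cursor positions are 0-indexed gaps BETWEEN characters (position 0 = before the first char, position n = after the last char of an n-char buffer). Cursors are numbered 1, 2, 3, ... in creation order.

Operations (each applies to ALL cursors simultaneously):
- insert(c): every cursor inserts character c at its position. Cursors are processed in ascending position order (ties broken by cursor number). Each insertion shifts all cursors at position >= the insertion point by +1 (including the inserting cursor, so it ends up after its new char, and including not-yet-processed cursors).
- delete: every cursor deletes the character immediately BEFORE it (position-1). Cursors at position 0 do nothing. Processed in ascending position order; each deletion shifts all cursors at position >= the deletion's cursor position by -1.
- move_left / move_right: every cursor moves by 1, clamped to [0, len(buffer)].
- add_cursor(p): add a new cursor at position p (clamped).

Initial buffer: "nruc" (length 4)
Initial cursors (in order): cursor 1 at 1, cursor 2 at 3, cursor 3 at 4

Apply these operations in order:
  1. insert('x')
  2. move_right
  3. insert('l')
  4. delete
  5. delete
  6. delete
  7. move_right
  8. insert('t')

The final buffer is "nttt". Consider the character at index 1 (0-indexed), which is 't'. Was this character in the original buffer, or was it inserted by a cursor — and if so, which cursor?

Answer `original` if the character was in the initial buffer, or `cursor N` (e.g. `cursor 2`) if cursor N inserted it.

Answer: cursor 1

Derivation:
After op 1 (insert('x')): buffer="nxruxcx" (len 7), cursors c1@2 c2@5 c3@7, authorship .1..2.3
After op 2 (move_right): buffer="nxruxcx" (len 7), cursors c1@3 c2@6 c3@7, authorship .1..2.3
After op 3 (insert('l')): buffer="nxrluxclxl" (len 10), cursors c1@4 c2@8 c3@10, authorship .1.1.2.233
After op 4 (delete): buffer="nxruxcx" (len 7), cursors c1@3 c2@6 c3@7, authorship .1..2.3
After op 5 (delete): buffer="nxux" (len 4), cursors c1@2 c2@4 c3@4, authorship .1.2
After op 6 (delete): buffer="n" (len 1), cursors c1@1 c2@1 c3@1, authorship .
After op 7 (move_right): buffer="n" (len 1), cursors c1@1 c2@1 c3@1, authorship .
After op 8 (insert('t')): buffer="nttt" (len 4), cursors c1@4 c2@4 c3@4, authorship .123
Authorship (.=original, N=cursor N): . 1 2 3
Index 1: author = 1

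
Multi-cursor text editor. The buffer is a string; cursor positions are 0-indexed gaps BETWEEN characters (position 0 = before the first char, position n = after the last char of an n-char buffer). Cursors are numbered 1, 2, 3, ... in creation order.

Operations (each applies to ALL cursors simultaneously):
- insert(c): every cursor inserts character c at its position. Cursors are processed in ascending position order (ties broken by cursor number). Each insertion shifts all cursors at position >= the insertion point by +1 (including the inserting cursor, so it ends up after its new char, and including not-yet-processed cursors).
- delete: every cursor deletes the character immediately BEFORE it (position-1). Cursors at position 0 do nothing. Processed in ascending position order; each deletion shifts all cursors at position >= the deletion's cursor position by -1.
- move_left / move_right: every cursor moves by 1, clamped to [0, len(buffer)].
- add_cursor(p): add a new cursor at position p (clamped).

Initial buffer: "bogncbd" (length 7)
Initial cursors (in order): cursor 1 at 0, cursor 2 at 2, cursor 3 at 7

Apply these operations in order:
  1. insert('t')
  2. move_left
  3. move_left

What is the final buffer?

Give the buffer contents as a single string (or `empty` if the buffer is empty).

After op 1 (insert('t')): buffer="tbotgncbdt" (len 10), cursors c1@1 c2@4 c3@10, authorship 1..2.....3
After op 2 (move_left): buffer="tbotgncbdt" (len 10), cursors c1@0 c2@3 c3@9, authorship 1..2.....3
After op 3 (move_left): buffer="tbotgncbdt" (len 10), cursors c1@0 c2@2 c3@8, authorship 1..2.....3

Answer: tbotgncbdt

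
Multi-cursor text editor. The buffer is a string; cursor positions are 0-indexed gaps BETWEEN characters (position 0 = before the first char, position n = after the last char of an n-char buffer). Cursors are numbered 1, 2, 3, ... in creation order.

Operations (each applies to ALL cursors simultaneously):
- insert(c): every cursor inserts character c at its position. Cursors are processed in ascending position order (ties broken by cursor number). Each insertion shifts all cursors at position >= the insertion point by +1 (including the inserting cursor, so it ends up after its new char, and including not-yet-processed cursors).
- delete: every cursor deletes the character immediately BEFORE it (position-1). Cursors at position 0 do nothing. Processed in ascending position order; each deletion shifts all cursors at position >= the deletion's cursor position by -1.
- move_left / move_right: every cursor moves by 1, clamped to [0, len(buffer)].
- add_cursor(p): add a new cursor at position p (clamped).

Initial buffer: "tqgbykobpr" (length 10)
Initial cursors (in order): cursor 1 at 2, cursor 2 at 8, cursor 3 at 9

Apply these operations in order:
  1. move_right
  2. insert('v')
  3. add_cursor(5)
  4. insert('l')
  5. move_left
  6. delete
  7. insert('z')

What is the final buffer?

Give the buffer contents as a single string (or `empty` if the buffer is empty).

After op 1 (move_right): buffer="tqgbykobpr" (len 10), cursors c1@3 c2@9 c3@10, authorship ..........
After op 2 (insert('v')): buffer="tqgvbykobpvrv" (len 13), cursors c1@4 c2@11 c3@13, authorship ...1......2.3
After op 3 (add_cursor(5)): buffer="tqgvbykobpvrv" (len 13), cursors c1@4 c4@5 c2@11 c3@13, authorship ...1......2.3
After op 4 (insert('l')): buffer="tqgvlblykobpvlrvl" (len 17), cursors c1@5 c4@7 c2@14 c3@17, authorship ...11.4.....22.33
After op 5 (move_left): buffer="tqgvlblykobpvlrvl" (len 17), cursors c1@4 c4@6 c2@13 c3@16, authorship ...11.4.....22.33
After op 6 (delete): buffer="tqgllykobplrl" (len 13), cursors c1@3 c4@4 c2@10 c3@12, authorship ...14.....2.3
After op 7 (insert('z')): buffer="tqgzlzlykobpzlrzl" (len 17), cursors c1@4 c4@6 c2@13 c3@16, authorship ...1144.....22.33

Answer: tqgzlzlykobpzlrzl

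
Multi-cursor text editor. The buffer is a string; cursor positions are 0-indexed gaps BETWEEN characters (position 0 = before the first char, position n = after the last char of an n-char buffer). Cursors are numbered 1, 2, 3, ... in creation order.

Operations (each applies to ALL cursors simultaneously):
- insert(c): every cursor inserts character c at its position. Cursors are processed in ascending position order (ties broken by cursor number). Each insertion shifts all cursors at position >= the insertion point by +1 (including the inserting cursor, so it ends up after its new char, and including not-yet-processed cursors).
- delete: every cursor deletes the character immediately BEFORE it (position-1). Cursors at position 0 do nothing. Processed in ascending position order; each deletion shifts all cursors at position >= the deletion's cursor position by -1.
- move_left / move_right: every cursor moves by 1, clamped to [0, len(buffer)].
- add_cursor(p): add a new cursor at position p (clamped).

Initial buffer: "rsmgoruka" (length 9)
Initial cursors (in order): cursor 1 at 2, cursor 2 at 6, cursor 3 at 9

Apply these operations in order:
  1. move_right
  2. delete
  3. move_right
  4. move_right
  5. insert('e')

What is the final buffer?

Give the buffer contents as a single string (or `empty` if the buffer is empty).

After op 1 (move_right): buffer="rsmgoruka" (len 9), cursors c1@3 c2@7 c3@9, authorship .........
After op 2 (delete): buffer="rsgork" (len 6), cursors c1@2 c2@5 c3@6, authorship ......
After op 3 (move_right): buffer="rsgork" (len 6), cursors c1@3 c2@6 c3@6, authorship ......
After op 4 (move_right): buffer="rsgork" (len 6), cursors c1@4 c2@6 c3@6, authorship ......
After op 5 (insert('e')): buffer="rsgoerkee" (len 9), cursors c1@5 c2@9 c3@9, authorship ....1..23

Answer: rsgoerkee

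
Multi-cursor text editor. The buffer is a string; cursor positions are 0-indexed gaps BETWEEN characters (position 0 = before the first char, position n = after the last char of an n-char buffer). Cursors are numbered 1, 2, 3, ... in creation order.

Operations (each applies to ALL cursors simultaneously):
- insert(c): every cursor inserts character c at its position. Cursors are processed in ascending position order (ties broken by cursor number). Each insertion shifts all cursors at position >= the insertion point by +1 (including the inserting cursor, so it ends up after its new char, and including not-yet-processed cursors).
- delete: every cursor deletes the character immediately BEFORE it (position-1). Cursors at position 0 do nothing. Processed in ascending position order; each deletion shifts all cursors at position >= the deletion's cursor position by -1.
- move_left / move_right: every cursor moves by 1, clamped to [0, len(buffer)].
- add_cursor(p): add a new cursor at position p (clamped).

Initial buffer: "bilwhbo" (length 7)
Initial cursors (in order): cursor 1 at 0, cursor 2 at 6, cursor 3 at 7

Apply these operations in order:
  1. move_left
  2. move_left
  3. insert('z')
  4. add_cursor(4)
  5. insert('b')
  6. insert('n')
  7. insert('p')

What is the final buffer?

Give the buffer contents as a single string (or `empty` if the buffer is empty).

Answer: zbnpbilbnpwzbnphzbnpbo

Derivation:
After op 1 (move_left): buffer="bilwhbo" (len 7), cursors c1@0 c2@5 c3@6, authorship .......
After op 2 (move_left): buffer="bilwhbo" (len 7), cursors c1@0 c2@4 c3@5, authorship .......
After op 3 (insert('z')): buffer="zbilwzhzbo" (len 10), cursors c1@1 c2@6 c3@8, authorship 1....2.3..
After op 4 (add_cursor(4)): buffer="zbilwzhzbo" (len 10), cursors c1@1 c4@4 c2@6 c3@8, authorship 1....2.3..
After op 5 (insert('b')): buffer="zbbilbwzbhzbbo" (len 14), cursors c1@2 c4@6 c2@9 c3@12, authorship 11...4.22.33..
After op 6 (insert('n')): buffer="zbnbilbnwzbnhzbnbo" (len 18), cursors c1@3 c4@8 c2@12 c3@16, authorship 111...44.222.333..
After op 7 (insert('p')): buffer="zbnpbilbnpwzbnphzbnpbo" (len 22), cursors c1@4 c4@10 c2@15 c3@20, authorship 1111...444.2222.3333..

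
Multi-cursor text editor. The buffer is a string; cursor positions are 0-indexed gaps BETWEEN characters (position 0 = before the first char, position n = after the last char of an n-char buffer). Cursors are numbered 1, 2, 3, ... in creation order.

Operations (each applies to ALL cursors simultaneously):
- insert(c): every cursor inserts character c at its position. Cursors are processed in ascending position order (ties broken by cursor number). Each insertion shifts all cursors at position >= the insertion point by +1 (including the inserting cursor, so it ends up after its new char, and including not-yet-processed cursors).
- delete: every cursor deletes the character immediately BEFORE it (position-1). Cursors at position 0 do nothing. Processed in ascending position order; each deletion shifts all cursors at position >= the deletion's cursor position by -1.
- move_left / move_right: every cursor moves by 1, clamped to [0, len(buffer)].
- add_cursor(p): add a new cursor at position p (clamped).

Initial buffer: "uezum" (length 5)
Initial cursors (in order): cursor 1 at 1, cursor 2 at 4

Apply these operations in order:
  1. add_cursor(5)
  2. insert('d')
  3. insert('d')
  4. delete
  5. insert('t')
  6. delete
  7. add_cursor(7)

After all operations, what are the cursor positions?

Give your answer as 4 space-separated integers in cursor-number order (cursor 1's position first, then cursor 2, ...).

After op 1 (add_cursor(5)): buffer="uezum" (len 5), cursors c1@1 c2@4 c3@5, authorship .....
After op 2 (insert('d')): buffer="udezudmd" (len 8), cursors c1@2 c2@6 c3@8, authorship .1...2.3
After op 3 (insert('d')): buffer="uddezuddmdd" (len 11), cursors c1@3 c2@8 c3@11, authorship .11...22.33
After op 4 (delete): buffer="udezudmd" (len 8), cursors c1@2 c2@6 c3@8, authorship .1...2.3
After op 5 (insert('t')): buffer="udtezudtmdt" (len 11), cursors c1@3 c2@8 c3@11, authorship .11...22.33
After op 6 (delete): buffer="udezudmd" (len 8), cursors c1@2 c2@6 c3@8, authorship .1...2.3
After op 7 (add_cursor(7)): buffer="udezudmd" (len 8), cursors c1@2 c2@6 c4@7 c3@8, authorship .1...2.3

Answer: 2 6 8 7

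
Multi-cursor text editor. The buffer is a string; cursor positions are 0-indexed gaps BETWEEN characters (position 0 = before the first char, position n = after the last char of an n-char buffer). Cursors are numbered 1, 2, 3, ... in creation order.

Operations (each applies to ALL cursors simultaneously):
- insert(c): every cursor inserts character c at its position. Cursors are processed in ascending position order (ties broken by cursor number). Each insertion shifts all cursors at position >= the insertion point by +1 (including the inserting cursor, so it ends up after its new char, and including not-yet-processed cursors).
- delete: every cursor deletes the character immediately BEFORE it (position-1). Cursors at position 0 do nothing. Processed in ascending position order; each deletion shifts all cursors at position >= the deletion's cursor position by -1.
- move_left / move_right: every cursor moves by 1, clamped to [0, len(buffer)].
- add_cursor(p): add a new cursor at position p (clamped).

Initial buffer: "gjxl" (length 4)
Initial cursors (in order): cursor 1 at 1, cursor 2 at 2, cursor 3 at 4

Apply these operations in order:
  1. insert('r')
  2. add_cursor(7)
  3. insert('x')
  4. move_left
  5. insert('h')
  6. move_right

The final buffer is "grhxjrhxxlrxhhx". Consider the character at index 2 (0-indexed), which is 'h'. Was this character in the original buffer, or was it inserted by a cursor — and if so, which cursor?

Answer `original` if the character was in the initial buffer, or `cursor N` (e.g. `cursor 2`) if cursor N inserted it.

After op 1 (insert('r')): buffer="grjrxlr" (len 7), cursors c1@2 c2@4 c3@7, authorship .1.2..3
After op 2 (add_cursor(7)): buffer="grjrxlr" (len 7), cursors c1@2 c2@4 c3@7 c4@7, authorship .1.2..3
After op 3 (insert('x')): buffer="grxjrxxlrxx" (len 11), cursors c1@3 c2@6 c3@11 c4@11, authorship .11.22..334
After op 4 (move_left): buffer="grxjrxxlrxx" (len 11), cursors c1@2 c2@5 c3@10 c4@10, authorship .11.22..334
After op 5 (insert('h')): buffer="grhxjrhxxlrxhhx" (len 15), cursors c1@3 c2@7 c3@14 c4@14, authorship .111.222..33344
After op 6 (move_right): buffer="grhxjrhxxlrxhhx" (len 15), cursors c1@4 c2@8 c3@15 c4@15, authorship .111.222..33344
Authorship (.=original, N=cursor N): . 1 1 1 . 2 2 2 . . 3 3 3 4 4
Index 2: author = 1

Answer: cursor 1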